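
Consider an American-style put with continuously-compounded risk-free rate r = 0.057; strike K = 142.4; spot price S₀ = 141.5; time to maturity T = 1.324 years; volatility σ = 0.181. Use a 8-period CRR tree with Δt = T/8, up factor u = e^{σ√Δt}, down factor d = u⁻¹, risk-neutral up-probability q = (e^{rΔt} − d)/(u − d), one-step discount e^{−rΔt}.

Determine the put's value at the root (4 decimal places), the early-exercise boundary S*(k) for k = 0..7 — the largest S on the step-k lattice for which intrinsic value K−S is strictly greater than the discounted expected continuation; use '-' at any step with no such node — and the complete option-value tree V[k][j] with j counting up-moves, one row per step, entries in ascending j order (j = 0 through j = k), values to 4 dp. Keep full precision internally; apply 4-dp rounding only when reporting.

params: Δt=0.16550 u=1.07641 d=0.92901 q=0.54590 e^(-rΔt)=0.99061
t_8 payoffs: 63.8898 51.4330 36.9998 20.2766 0.9000 0.0000 0.0000 0.0000 0.0000
t_7: node(7,0) S=84.5094 payoff=57.8906 vs cont=56.5536 → 57.8906 [stop]  node(7,1) S=97.9180 payoff=44.4820 vs cont=43.1450 → 44.4820 [stop]  node(7,2) S=113.4541 payoff=28.9459 vs cont=27.6089 → 28.9459 [stop]  node(7,3) S=131.4552 payoff=10.9448 vs cont=9.6078 → 10.9448 [stop]  node(7,4) S=152.3124 payoff=0.0000 vs cont=0.4049 → 0.4049 [wait]  node(7,5) S=176.4789 payoff=0.0000 vs cont=0.0000 → 0.0000 [wait]  node(7,6) S=204.4798 payoff=0.0000 vs cont=0.0000 → 0.0000 [wait]  node(7,7) S=236.9234 payoff=0.0000 vs cont=0.0000 → 0.0000 [wait]  ⇒ S*(7)=131.4552
t_6: node(6,0) S=90.9670 payoff=51.4330 vs cont=50.0960 → 51.4330 [stop]  node(6,1) S=105.4002 payoff=36.9998 vs cont=35.6628 → 36.9998 [stop]  node(6,2) S=122.1234 payoff=20.2766 vs cont=18.9396 → 20.2766 [stop]  node(6,3) S=141.5000 payoff=0.9000 vs cont=5.1423 → 5.1423 [wait]  node(6,4) S=163.9510 payoff=0.0000 vs cont=0.1821 → 0.1821 [wait]  node(6,5) S=189.9641 payoff=0.0000 vs cont=0.0000 → 0.0000 [wait]  node(6,6) S=220.1046 payoff=0.0000 vs cont=0.0000 → 0.0000 [wait]  ⇒ S*(6)=122.1234
t_5: node(5,0) S=97.9180 payoff=44.4820 vs cont=43.1450 → 44.4820 [stop]  node(5,1) S=113.4541 payoff=28.9459 vs cont=27.6089 → 28.9459 [stop]  node(5,2) S=131.4552 payoff=10.9448 vs cont=11.9020 → 11.9020 [wait]  node(5,3) S=152.3124 payoff=0.0000 vs cont=2.4117 → 2.4117 [wait]  node(5,4) S=176.4789 payoff=0.0000 vs cont=0.0819 → 0.0819 [wait]  node(5,5) S=204.4798 payoff=0.0000 vs cont=0.0000 → 0.0000 [wait]  ⇒ S*(5)=113.4541
t_4: node(4,0) S=105.4002 payoff=36.9998 vs cont=35.6628 → 36.9998 [stop]  node(4,1) S=122.1234 payoff=20.2766 vs cont=19.4572 → 20.2766 [stop]  node(4,2) S=141.5000 payoff=0.9000 vs cont=6.6581 → 6.6581 [wait]  node(4,3) S=163.9510 payoff=0.0000 vs cont=1.1292 → 1.1292 [wait]  node(4,4) S=189.9641 payoff=0.0000 vs cont=0.0369 → 0.0369 [wait]  ⇒ S*(4)=122.1234
t_3: node(3,0) S=113.4541 payoff=28.9459 vs cont=27.6089 → 28.9459 [stop]  node(3,1) S=131.4552 payoff=10.9448 vs cont=12.7217 → 12.7217 [wait]  node(3,2) S=152.3124 payoff=0.0000 vs cont=3.6057 → 3.6057 [wait]  node(3,3) S=176.4789 payoff=0.0000 vs cont=0.5279 → 0.5279 [wait]  ⇒ S*(3)=113.4541
t_2: node(2,0) S=122.1234 payoff=20.2766 vs cont=19.9004 → 20.2766 [stop]  node(2,1) S=141.5000 payoff=0.9000 vs cont=7.6725 → 7.6725 [wait]  node(2,2) S=163.9510 payoff=0.0000 vs cont=1.9074 → 1.9074 [wait]  ⇒ S*(2)=122.1234
t_1: node(1,0) S=131.4552 payoff=10.9448 vs cont=13.2702 → 13.2702 [wait]  node(1,1) S=152.3124 payoff=0.0000 vs cont=4.4828 → 4.4828 [wait]  ⇒ S*(1)=-
t_0: node(0,0) S=141.5000 payoff=0.9000 vs cont=8.3936 → 8.3936 [wait]  ⇒ S*(0)=-

price = 8.3936
boundary = - - 122.1234 113.4541 122.1234 113.4541 122.1234 131.4552
tree:
8.3936
13.2702 4.4828
20.2766 7.6725 1.9074
28.9459 12.7217 3.6057 0.5279
36.9998 20.2766 6.6581 1.1292 0.0369
44.4820 28.9459 11.9020 2.4117 0.0819 0.0000
51.4330 36.9998 20.2766 5.1423 0.1821 0.0000 0.0000
57.8906 44.4820 28.9459 10.9448 0.4049 0.0000 0.0000 0.0000
63.8898 51.4330 36.9998 20.2766 0.9000 0.0000 0.0000 0.0000 0.0000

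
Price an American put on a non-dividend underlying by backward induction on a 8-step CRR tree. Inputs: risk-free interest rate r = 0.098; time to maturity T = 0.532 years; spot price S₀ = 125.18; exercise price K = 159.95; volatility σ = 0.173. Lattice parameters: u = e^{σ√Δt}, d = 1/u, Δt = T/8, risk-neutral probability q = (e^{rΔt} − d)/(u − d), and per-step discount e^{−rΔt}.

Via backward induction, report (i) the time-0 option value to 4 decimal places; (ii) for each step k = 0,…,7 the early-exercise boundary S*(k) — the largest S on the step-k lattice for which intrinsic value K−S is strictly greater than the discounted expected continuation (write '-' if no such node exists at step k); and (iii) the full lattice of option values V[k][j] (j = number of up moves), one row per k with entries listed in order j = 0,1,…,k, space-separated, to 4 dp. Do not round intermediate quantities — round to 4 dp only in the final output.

price = 34.7700
boundary = 125.1800 130.8910 136.8626 143.1067 136.8626 143.1067 149.6356 143.1067
tree:
34.7700
40.2319 29.0590
45.4554 34.7700 23.0874
50.4510 40.2319 29.0590 16.8433
55.2287 45.4554 34.7700 23.0874 10.4425
59.7979 50.4510 40.2319 29.0590 16.8433 5.5775
64.1677 55.2287 45.4554 34.7700 23.0874 10.3144 1.9522
68.3469 59.7979 50.4510 40.2319 29.0590 16.8433 4.4873 0.0000
72.3437 64.1677 55.2287 45.4554 34.7700 23.0874 10.3144 0.0000 0.0000

params: Δt=0.06650 u=1.04562 d=0.95637 q=0.56210 e^(-rΔt)=0.99350
t_8 payoffs: 72.3437 64.1677 55.2287 45.4554 34.7700 23.0874 10.3144 0.0000 0.0000
t_7: node(7,0) S=91.6031 payoff=68.3469 vs cont=67.3079 → 68.3469 [stop]  node(7,1) S=100.1521 payoff=59.7979 vs cont=58.7589 → 59.7979 [stop]  node(7,2) S=109.4990 payoff=50.4510 vs cont=49.4120 → 50.4510 [stop]  node(7,3) S=119.7181 payoff=40.2319 vs cont=39.1929 → 40.2319 [stop]  node(7,4) S=130.8910 payoff=29.0590 vs cont=28.0200 → 29.0590 [stop]  node(7,5) S=143.1067 payoff=16.8433 vs cont=15.8043 → 16.8433 [stop]  node(7,6) S=156.4623 payoff=3.4877 vs cont=4.4873 → 4.4873 [wait]  node(7,7) S=171.0645 payoff=0.0000 vs cont=0.0000 → 0.0000 [wait]  ⇒ S*(7)=143.1067
t_6: node(6,0) S=95.7823 payoff=64.1677 vs cont=63.1287 → 64.1677 [stop]  node(6,1) S=104.7213 payoff=55.2287 vs cont=54.1897 → 55.2287 [stop]  node(6,2) S=114.4946 payoff=45.4554 vs cont=44.4164 → 45.4554 [stop]  node(6,3) S=125.1800 payoff=34.7700 vs cont=33.7310 → 34.7700 [stop]  node(6,4) S=136.8626 payoff=23.0874 vs cont=22.0484 → 23.0874 [stop]  node(6,5) S=149.6356 payoff=10.3144 vs cont=9.8337 → 10.3144 [stop]  node(6,6) S=163.6006 payoff=0.0000 vs cont=1.9522 → 1.9522 [wait]  ⇒ S*(6)=149.6356
t_5: node(5,0) S=100.1521 payoff=59.7979 vs cont=58.7589 → 59.7979 [stop]  node(5,1) S=109.4990 payoff=50.4510 vs cont=49.4120 → 50.4510 [stop]  node(5,2) S=119.7181 payoff=40.2319 vs cont=39.1929 → 40.2319 [stop]  node(5,3) S=130.8910 payoff=29.0590 vs cont=28.0200 → 29.0590 [stop]  node(5,4) S=143.1067 payoff=16.8433 vs cont=15.8043 → 16.8433 [stop]  node(5,5) S=156.4623 payoff=3.4877 vs cont=5.5775 → 5.5775 [wait]  ⇒ S*(5)=143.1067
t_4: node(4,0) S=104.7213 payoff=55.2287 vs cont=54.1897 → 55.2287 [stop]  node(4,1) S=114.4946 payoff=45.4554 vs cont=44.4164 → 45.4554 [stop]  node(4,2) S=125.1800 payoff=34.7700 vs cont=33.7310 → 34.7700 [stop]  node(4,3) S=136.8626 payoff=23.0874 vs cont=22.0484 → 23.0874 [stop]  node(4,4) S=149.6356 payoff=10.3144 vs cont=10.4425 → 10.4425 [wait]  ⇒ S*(4)=136.8626
t_3: node(3,0) S=109.4990 payoff=50.4510 vs cont=49.4120 → 50.4510 [stop]  node(3,1) S=119.7181 payoff=40.2319 vs cont=39.1929 → 40.2319 [stop]  node(3,2) S=130.8910 payoff=29.0590 vs cont=28.0200 → 29.0590 [stop]  node(3,3) S=143.1067 payoff=16.8433 vs cont=15.8759 → 16.8433 [stop]  ⇒ S*(3)=143.1067
t_2: node(2,0) S=114.4946 payoff=45.4554 vs cont=44.4164 → 45.4554 [stop]  node(2,1) S=125.1800 payoff=34.7700 vs cont=33.7310 → 34.7700 [stop]  node(2,2) S=136.8626 payoff=23.0874 vs cont=22.0484 → 23.0874 [stop]  ⇒ S*(2)=136.8626
t_1: node(1,0) S=119.7181 payoff=40.2319 vs cont=39.1929 → 40.2319 [stop]  node(1,1) S=130.8910 payoff=29.0590 vs cont=28.0200 → 29.0590 [stop]  ⇒ S*(1)=130.8910
t_0: node(0,0) S=125.1800 payoff=34.7700 vs cont=33.7310 → 34.7700 [stop]  ⇒ S*(0)=125.1800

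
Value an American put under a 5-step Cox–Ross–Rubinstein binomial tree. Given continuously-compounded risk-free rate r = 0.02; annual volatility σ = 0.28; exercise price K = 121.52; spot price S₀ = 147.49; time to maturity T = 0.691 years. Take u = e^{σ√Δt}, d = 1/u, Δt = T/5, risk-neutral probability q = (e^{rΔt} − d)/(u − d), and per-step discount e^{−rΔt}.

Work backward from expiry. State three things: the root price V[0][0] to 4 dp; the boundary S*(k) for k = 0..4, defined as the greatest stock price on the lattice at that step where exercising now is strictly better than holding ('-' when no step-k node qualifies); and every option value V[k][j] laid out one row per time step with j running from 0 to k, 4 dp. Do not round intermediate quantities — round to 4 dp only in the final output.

price = 3.4636
boundary = - - - - 97.2609
tree:
3.4636
5.8911 0.9289
9.7951 1.8166 0.0000
15.7804 3.5528 0.0000 0.0000
24.2591 6.9484 0.0000 0.0000 0.0000
33.8739 13.5894 0.0000 0.0000 0.0000 0.0000

Δt=0.13820, u=1.10970, d=0.90114, q=0.48727, disc=e^(-rΔt)=0.99724
k=5 terminal: V=max(K-S,0) → 33.8739 13.5894 0.0000 0.0000 0.0000 0.0000
k=4: j=0 S=97.2609 intr=24.2591 cont=23.9236 V=24.2591[EX]; j=1 S=119.7707 intr=1.7493 cont=6.9484 V=6.9484[hold]; j=2 S=147.4900 intr=0.0000 cont=0.0000 V=0.0000[hold]; j=3 S=181.6246 intr=0.0000 cont=0.0000 V=0.0000[hold]; j=4 S=223.6592 intr=0.0000 cont=0.0000 V=0.0000[hold]  S*(4)=97.2609
k=3: j=0 S=107.9306 intr=13.5894 cont=15.7804 V=15.7804[hold]; j=1 S=132.9097 intr=0.0000 cont=3.5528 V=3.5528[hold]; j=2 S=163.6698 intr=0.0000 cont=0.0000 V=0.0000[hold]; j=3 S=201.5490 intr=0.0000 cont=0.0000 V=0.0000[hold]  S*(3)=-
k=2: j=0 S=119.7707 intr=1.7493 cont=9.7951 V=9.7951[hold]; j=1 S=147.4900 intr=0.0000 cont=1.8166 V=1.8166[hold]; j=2 S=181.6246 intr=0.0000 cont=0.0000 V=0.0000[hold]  S*(2)=-
k=1: j=0 S=132.9097 intr=0.0000 cont=5.8911 V=5.8911[hold]; j=1 S=163.6698 intr=0.0000 cont=0.9289 V=0.9289[hold]  S*(1)=-
k=0: j=0 S=147.4900 intr=0.0000 cont=3.4636 V=3.4636[hold]  S*(0)=-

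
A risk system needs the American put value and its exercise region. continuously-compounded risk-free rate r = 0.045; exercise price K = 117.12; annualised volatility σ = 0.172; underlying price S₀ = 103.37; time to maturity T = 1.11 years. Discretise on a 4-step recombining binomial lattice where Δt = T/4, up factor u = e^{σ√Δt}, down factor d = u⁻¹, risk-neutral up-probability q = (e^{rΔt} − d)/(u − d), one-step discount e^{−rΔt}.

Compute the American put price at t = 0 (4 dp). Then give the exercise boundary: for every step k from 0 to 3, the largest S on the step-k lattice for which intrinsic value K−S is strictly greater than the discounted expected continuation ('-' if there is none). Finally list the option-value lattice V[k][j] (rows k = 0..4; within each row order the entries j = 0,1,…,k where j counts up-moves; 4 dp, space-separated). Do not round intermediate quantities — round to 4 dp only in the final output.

price = 14.2930
boundary = - 94.4158 103.3700 94.4158
tree:
14.2930
22.7042 7.6449
30.8828 13.7500 2.7567
38.3529 22.7042 6.1567 0.0000
45.1760 30.8828 13.7500 0.0000 0.0000

Δt=0.27750  u=1.09484  d=0.91338  q=0.54661  discount=0.98759
step 4 (expiry): payoffs max(K−S,0) = 45.1760 30.8828 13.7500 0.0000 0.0000
step 3: (k=3,j=0): S=78.7671, (K−S)⁺=38.3529, hold=36.8995 ⇒ V=38.3529 exercise | (k=3,j=1): S=94.4158, (K−S)⁺=22.7042, hold=21.2508 ⇒ V=22.7042 exercise | (k=3,j=2): S=113.1734, (K−S)⁺=3.9466, hold=6.1567 ⇒ V=6.1567 continue | (k=3,j=3): S=135.6577, (K−S)⁺=0.0000, hold=0.0000 ⇒ V=0.0000 continue  boundary S*=94.4158
step 2: (k=2,j=0): S=86.2372, (K−S)⁺=30.8828, hold=29.4294 ⇒ V=30.8828 exercise | (k=2,j=1): S=103.3700, (K−S)⁺=13.7500, hold=13.4897 ⇒ V=13.7500 exercise | (k=2,j=2): S=123.9066, (K−S)⁺=0.0000, hold=2.7567 ⇒ V=2.7567 continue  boundary S*=103.3700
step 1: (k=1,j=0): S=94.4158, (K−S)⁺=22.7042, hold=21.2508 ⇒ V=22.7042 exercise | (k=1,j=1): S=113.1734, (K−S)⁺=3.9466, hold=7.6449 ⇒ V=7.6449 continue  boundary S*=94.4158
step 0: (k=0,j=0): S=103.3700, (K−S)⁺=13.7500, hold=14.2930 ⇒ V=14.2930 continue  boundary S*=-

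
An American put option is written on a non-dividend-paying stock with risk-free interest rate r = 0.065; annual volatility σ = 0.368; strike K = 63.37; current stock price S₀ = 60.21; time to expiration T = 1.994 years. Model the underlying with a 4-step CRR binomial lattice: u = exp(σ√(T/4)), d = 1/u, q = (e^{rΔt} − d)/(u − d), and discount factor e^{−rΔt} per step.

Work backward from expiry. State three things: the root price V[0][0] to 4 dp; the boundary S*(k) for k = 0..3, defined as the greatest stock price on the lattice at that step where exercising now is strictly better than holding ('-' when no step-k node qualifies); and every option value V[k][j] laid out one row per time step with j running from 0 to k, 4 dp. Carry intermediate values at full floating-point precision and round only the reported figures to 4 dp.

price = 10.8850
boundary = - - 35.8086 46.4332
tree:
10.8850
17.7182 4.7187
27.5614 8.9704 0.7461
35.7549 16.9368 1.5355 0.0000
42.0736 27.5614 3.1600 0.0000 0.0000

Δt=0.49850  u=1.29670  d=0.77119  q=0.49808  discount=0.96812
step 4 (expiry): payoffs max(K−S,0) = 42.0736 27.5614 3.1600 0.0000 0.0000
step 3: (k=3,j=0): S=27.6151, (K−S)⁺=35.7549, hold=33.7344 ⇒ V=35.7549 exercise | (k=3,j=1): S=46.4332, (K−S)⁺=16.9368, hold=14.9164 ⇒ V=16.9368 exercise | (k=3,j=2): S=78.0745, (K−S)⁺=0.0000, hold=1.5355 ⇒ V=1.5355 continue | (k=3,j=3): S=131.2774, (K−S)⁺=0.0000, hold=0.0000 ⇒ V=0.0000 continue  boundary S*=46.4332
step 2: (k=2,j=0): S=35.8086, (K−S)⁺=27.5614, hold=25.5409 ⇒ V=27.5614 exercise | (k=2,j=1): S=60.2100, (K−S)⁺=3.1600, hold=8.9704 ⇒ V=8.9704 continue | (k=2,j=2): S=101.2394, (K−S)⁺=0.0000, hold=0.7461 ⇒ V=0.7461 continue  boundary S*=35.8086
step 1: (k=1,j=0): S=46.4332, (K−S)⁺=16.9368, hold=17.7182 ⇒ V=17.7182 continue | (k=1,j=1): S=78.0745, (K−S)⁺=0.0000, hold=4.7187 ⇒ V=4.7187 continue  boundary S*=-
step 0: (k=0,j=0): S=60.2100, (K−S)⁺=3.1600, hold=10.8850 ⇒ V=10.8850 continue  boundary S*=-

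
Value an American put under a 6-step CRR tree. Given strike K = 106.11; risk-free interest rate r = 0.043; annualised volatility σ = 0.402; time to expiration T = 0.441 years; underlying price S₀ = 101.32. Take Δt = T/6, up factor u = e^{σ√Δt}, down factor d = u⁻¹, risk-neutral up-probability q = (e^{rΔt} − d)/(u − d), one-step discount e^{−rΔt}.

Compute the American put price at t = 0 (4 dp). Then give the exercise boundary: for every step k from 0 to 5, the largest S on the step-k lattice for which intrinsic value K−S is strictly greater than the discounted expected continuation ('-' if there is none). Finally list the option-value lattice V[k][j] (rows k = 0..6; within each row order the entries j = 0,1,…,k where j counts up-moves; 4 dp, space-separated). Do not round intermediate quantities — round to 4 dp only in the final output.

price = 12.8209
boundary = - - - 73.0633 81.4763 90.8580
tree:
12.8209
18.2781 7.1619
25.1259 11.1914 2.9684
33.0467 16.9546 5.1999 0.6395
40.5910 24.6337 8.9846 1.2513 0.0000
47.3562 33.0467 15.2520 2.4482 0.0000 0.0000
53.4230 40.5910 24.6337 4.7900 0.0000 0.0000 0.0000

Δt=0.07350, u=1.11515, d=0.89674, q=0.48727, disc=e^(-rΔt)=0.99684
k=6 terminal: V=max(K-S,0) → 53.4230 40.5910 24.6337 4.7900 0.0000 0.0000 0.0000
k=5: j=0 S=58.7538 intr=47.3562 cont=47.0214 V=47.3562[EX]; j=1 S=73.0633 intr=33.0467 cont=32.7118 V=33.0467[EX]; j=2 S=90.8580 intr=15.2520 cont=14.9171 V=15.2520[EX]; j=3 S=112.9866 intr=0.0000 cont=2.4482 V=2.4482[hold]; j=4 S=140.5047 intr=0.0000 cont=0.0000 V=0.0000[hold]; j=5 S=174.7249 intr=0.0000 cont=0.0000 V=0.0000[hold]  S*(5)=90.8580
k=4: j=0 S=65.5190 intr=40.5910 cont=40.2561 V=40.5910[EX]; j=1 S=81.4763 intr=24.6337 cont=24.2989 V=24.6337[EX]; j=2 S=101.3200 intr=4.7900 cont=8.9846 V=8.9846[hold]; j=3 S=125.9967 intr=0.0000 cont=1.2513 V=1.2513[hold]; j=4 S=156.6833 intr=0.0000 cont=0.0000 V=0.0000[hold]  S*(4)=81.4763
k=3: j=0 S=73.0633 intr=33.0467 cont=32.7118 V=33.0467[EX]; j=1 S=90.8580 intr=15.2520 cont=16.9546 V=16.9546[hold]; j=2 S=112.9866 intr=0.0000 cont=5.1999 V=5.1999[hold]; j=3 S=140.5047 intr=0.0000 cont=0.6395 V=0.6395[hold]  S*(3)=73.0633
k=2: j=0 S=81.4763 intr=24.6337 cont=25.1259 V=25.1259[hold]; j=1 S=101.3200 intr=4.7900 cont=11.1914 V=11.1914[hold]; j=2 S=125.9967 intr=0.0000 cont=2.9684 V=2.9684[hold]  S*(2)=-
k=1: j=0 S=90.8580 intr=15.2520 cont=18.2781 V=18.2781[hold]; j=1 S=112.9866 intr=0.0000 cont=7.1619 V=7.1619[hold]  S*(1)=-
k=0: j=0 S=101.3200 intr=4.7900 cont=12.8209 V=12.8209[hold]  S*(0)=-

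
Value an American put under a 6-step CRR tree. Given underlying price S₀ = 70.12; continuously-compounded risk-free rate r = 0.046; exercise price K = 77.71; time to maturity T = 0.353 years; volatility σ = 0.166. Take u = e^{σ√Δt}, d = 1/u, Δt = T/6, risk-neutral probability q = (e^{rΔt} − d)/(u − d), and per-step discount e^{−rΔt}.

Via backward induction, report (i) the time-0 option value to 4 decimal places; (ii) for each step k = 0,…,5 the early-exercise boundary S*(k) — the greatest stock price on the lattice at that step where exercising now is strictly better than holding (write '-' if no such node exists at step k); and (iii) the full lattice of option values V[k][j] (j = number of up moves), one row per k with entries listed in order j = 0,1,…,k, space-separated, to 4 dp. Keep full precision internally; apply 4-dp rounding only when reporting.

price = 7.6601
boundary = - 67.3528 70.1200 67.3528 70.1200 73.0009
tree:
7.6601
10.3572 5.2455
13.0153 7.5900 3.1394
15.5684 10.3572 4.9961 1.4662
18.0208 13.0153 7.5900 2.6616 0.3860
20.3764 15.5684 10.3572 4.7091 0.8124 0.0000
22.6390 18.0208 13.0153 7.5900 1.7098 0.0000 0.0000

Δt=0.05883  u=1.04109  d=0.96054  q=0.52358  discount=0.99730
step 6 (expiry): payoffs max(K−S,0) = 22.6390 18.0208 13.0153 7.5900 1.7098 0.0000 0.0000
step 5: (k=5,j=0): S=57.3336, (K−S)⁺=20.3764, hold=20.1664 ⇒ V=20.3764 exercise | (k=5,j=1): S=62.1416, (K−S)⁺=15.5684, hold=15.3584 ⇒ V=15.5684 exercise | (k=5,j=2): S=67.3528, (K−S)⁺=10.3572, hold=10.1472 ⇒ V=10.3572 exercise | (k=5,j=3): S=73.0009, (K−S)⁺=4.7091, hold=4.4990 ⇒ V=4.7091 exercise | (k=5,j=4): S=79.1228, (K−S)⁺=0.0000, hold=0.8124 ⇒ V=0.8124 continue | (k=5,j=5): S=85.7580, (K−S)⁺=0.0000, hold=0.0000 ⇒ V=0.0000 continue  boundary S*=73.0009
step 4: (k=4,j=0): S=59.6892, (K−S)⁺=18.0208, hold=17.8108 ⇒ V=18.0208 exercise | (k=4,j=1): S=64.6947, (K−S)⁺=13.0153, hold=12.8053 ⇒ V=13.0153 exercise | (k=4,j=2): S=70.1200, (K−S)⁺=7.5900, hold=7.3800 ⇒ V=7.5900 exercise | (k=4,j=3): S=76.0002, (K−S)⁺=1.7098, hold=2.6616 ⇒ V=2.6616 continue | (k=4,j=4): S=82.3736, (K−S)⁺=0.0000, hold=0.3860 ⇒ V=0.3860 continue  boundary S*=70.1200
step 3: (k=3,j=0): S=62.1416, (K−S)⁺=15.5684, hold=15.3584 ⇒ V=15.5684 exercise | (k=3,j=1): S=67.3528, (K−S)⁺=10.3572, hold=10.1472 ⇒ V=10.3572 exercise | (k=3,j=2): S=73.0009, (K−S)⁺=4.7091, hold=4.9961 ⇒ V=4.9961 continue | (k=3,j=3): S=79.1228, (K−S)⁺=0.0000, hold=1.4662 ⇒ V=1.4662 continue  boundary S*=67.3528
step 2: (k=2,j=0): S=64.6947, (K−S)⁺=13.0153, hold=12.8053 ⇒ V=13.0153 exercise | (k=2,j=1): S=70.1200, (K−S)⁺=7.5900, hold=7.5298 ⇒ V=7.5900 exercise | (k=2,j=2): S=76.0002, (K−S)⁺=1.7098, hold=3.1394 ⇒ V=3.1394 continue  boundary S*=70.1200
step 1: (k=1,j=0): S=67.3528, (K−S)⁺=10.3572, hold=10.1472 ⇒ V=10.3572 exercise | (k=1,j=1): S=73.0009, (K−S)⁺=4.7091, hold=5.2455 ⇒ V=5.2455 continue  boundary S*=67.3528
step 0: (k=0,j=0): S=70.1200, (K−S)⁺=7.5900, hold=7.6601 ⇒ V=7.6601 continue  boundary S*=-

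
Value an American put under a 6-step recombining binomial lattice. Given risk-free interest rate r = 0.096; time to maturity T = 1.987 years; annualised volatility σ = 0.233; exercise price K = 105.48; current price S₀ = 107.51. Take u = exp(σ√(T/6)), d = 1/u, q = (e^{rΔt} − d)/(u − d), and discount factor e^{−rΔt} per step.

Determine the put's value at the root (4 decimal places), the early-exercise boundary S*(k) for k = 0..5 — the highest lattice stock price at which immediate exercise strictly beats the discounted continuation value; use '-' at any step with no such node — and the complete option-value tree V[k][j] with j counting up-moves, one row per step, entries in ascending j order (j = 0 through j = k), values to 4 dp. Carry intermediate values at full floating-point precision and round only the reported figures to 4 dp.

Δt=0.33117, u=1.14349, d=0.87452, q=0.58663, disc=e^(-rΔt)=0.96871
k=6 terminal: V=max(K-S,0) → 57.3899 42.5989 23.2587 0.0000 0.0000 0.0000 0.0000
k=5: j=0 S=54.9905 intr=50.4895 cont=47.1888 V=50.4895[EX]; j=1 S=71.9038 intr=33.5762 cont=30.2755 V=33.5762[EX]; j=2 S=94.0192 intr=11.4608 cont=9.3137 V=11.4608[EX]; j=3 S=122.9366 intr=0.0000 cont=0.0000 V=0.0000[hold]; j=4 S=160.7480 intr=0.0000 cont=0.0000 V=0.0000[hold]; j=5 S=210.1891 intr=0.0000 cont=0.0000 V=0.0000[hold]  S*(5)=94.0192
k=4: j=0 S=62.8811 intr=42.5989 cont=39.2983 V=42.5989[EX]; j=1 S=82.2213 intr=23.2587 cont=19.9580 V=23.2587[EX]; j=2 S=107.5100 intr=0.0000 cont=4.5893 V=4.5893[hold]; j=3 S=140.5767 intr=0.0000 cont=0.0000 V=0.0000[hold]; j=4 S=183.8137 intr=0.0000 cont=0.0000 V=0.0000[hold]  S*(4)=82.2213
k=3: j=0 S=71.9038 intr=33.5762 cont=30.2755 V=33.5762[EX]; j=1 S=94.0192 intr=11.4608 cont=11.9217 V=11.9217[hold]; j=2 S=122.9366 intr=0.0000 cont=1.8378 V=1.8378[hold]; j=3 S=160.7480 intr=0.0000 cont=0.0000 V=0.0000[hold]  S*(3)=71.9038
k=2: j=0 S=82.2213 intr=23.2587 cont=20.2199 V=23.2587[EX]; j=1 S=107.5100 intr=0.0000 cont=5.8182 V=5.8182[hold]; j=2 S=140.5767 intr=0.0000 cont=0.7359 V=0.7359[hold]  S*(2)=82.2213
k=1: j=0 S=94.0192 intr=11.4608 cont=12.6200 V=12.6200[hold]; j=1 S=122.9366 intr=0.0000 cont=2.7481 V=2.7481[hold]  S*(1)=-
k=0: j=0 S=107.5100 intr=0.0000 cont=6.6152 V=6.6152[hold]  S*(0)=-

price = 6.6152
boundary = - - 82.2213 71.9038 82.2213 94.0192
tree:
6.6152
12.6200 2.7481
23.2587 5.8182 0.7359
33.5762 11.9217 1.8378 0.0000
42.5989 23.2587 4.5893 0.0000 0.0000
50.4895 33.5762 11.4608 0.0000 0.0000 0.0000
57.3899 42.5989 23.2587 0.0000 0.0000 0.0000 0.0000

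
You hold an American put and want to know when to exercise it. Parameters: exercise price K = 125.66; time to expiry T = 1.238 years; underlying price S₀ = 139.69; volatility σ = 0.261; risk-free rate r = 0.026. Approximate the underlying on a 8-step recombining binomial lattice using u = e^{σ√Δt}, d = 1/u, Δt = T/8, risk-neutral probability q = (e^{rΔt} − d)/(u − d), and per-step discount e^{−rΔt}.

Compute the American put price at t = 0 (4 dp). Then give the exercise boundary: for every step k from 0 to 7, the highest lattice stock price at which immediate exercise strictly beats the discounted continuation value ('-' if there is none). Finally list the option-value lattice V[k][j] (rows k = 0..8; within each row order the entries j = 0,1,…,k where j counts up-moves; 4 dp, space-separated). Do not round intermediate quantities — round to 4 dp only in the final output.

params: Δt=0.15475 u=1.10813 d=0.90242 q=0.49395 e^(-rΔt)=0.99598
t_8 payoffs: 64.2211 50.2162 33.0188 11.9013 0.0000 0.0000 0.0000 0.0000 0.0000
t_7: node(7,0) S=68.0822 payoff=57.5778 vs cont=57.0733 → 57.5778 [stop]  node(7,1) S=83.6015 payoff=42.0585 vs cont=41.5539 → 42.0585 [stop]  node(7,2) S=102.6584 payoff=23.0016 vs cont=22.4970 → 23.0016 [stop]  node(7,3) S=126.0593 payoff=0.0000 vs cont=5.9984 → 5.9984 [wait]  node(7,4) S=154.7945 payoff=0.0000 vs cont=0.0000 → 0.0000 [wait]  node(7,5) S=190.0799 payoff=0.0000 vs cont=0.0000 → 0.0000 [wait]  node(7,6) S=233.4085 payoff=0.0000 vs cont=0.0000 → 0.0000 [wait]  node(7,7) S=286.6139 payoff=0.0000 vs cont=0.0000 → 0.0000 [wait]  ⇒ S*(7)=102.6584
t_6: node(6,0) S=75.4438 payoff=50.2162 vs cont=49.7116 → 50.2162 [stop]  node(6,1) S=92.6412 payoff=33.0188 vs cont=32.5142 → 33.0188 [stop]  node(6,2) S=113.7587 payoff=11.9013 vs cont=14.5442 → 14.5442 [wait]  node(6,3) S=139.6900 payoff=0.0000 vs cont=3.0233 → 3.0233 [wait]  node(6,4) S=171.5323 payoff=0.0000 vs cont=0.0000 → 0.0000 [wait]  node(6,5) S=210.6330 payoff=0.0000 vs cont=0.0000 → 0.0000 [wait]  node(6,6) S=258.6467 payoff=0.0000 vs cont=0.0000 → 0.0000 [wait]  ⇒ S*(6)=92.6412
t_5: node(5,0) S=83.6015 payoff=42.0585 vs cont=41.5539 → 42.0585 [stop]  node(5,1) S=102.6584 payoff=23.0016 vs cont=23.7973 → 23.7973 [wait]  node(5,2) S=126.0593 payoff=0.0000 vs cont=8.8179 → 8.8179 [wait]  node(5,3) S=154.7945 payoff=0.0000 vs cont=1.5238 → 1.5238 [wait]  node(5,4) S=190.0799 payoff=0.0000 vs cont=0.0000 → 0.0000 [wait]  node(5,5) S=233.4085 payoff=0.0000 vs cont=0.0000 → 0.0000 [wait]  ⇒ S*(5)=83.6015
t_4: node(4,0) S=92.6412 payoff=33.0188 vs cont=32.9057 → 33.0188 [stop]  node(4,1) S=113.7587 payoff=11.9013 vs cont=16.3323 → 16.3323 [wait]  node(4,2) S=139.6900 payoff=0.0000 vs cont=5.1940 → 5.1940 [wait]  node(4,3) S=171.5323 payoff=0.0000 vs cont=0.7680 → 0.7680 [wait]  node(4,4) S=210.6330 payoff=0.0000 vs cont=0.0000 → 0.0000 [wait]  ⇒ S*(4)=92.6412
t_3: node(3,0) S=102.6584 payoff=23.0016 vs cont=24.6770 → 24.6770 [wait]  node(3,1) S=126.0593 payoff=0.0000 vs cont=10.7870 → 10.7870 [wait]  node(3,2) S=154.7945 payoff=0.0000 vs cont=2.9957 → 2.9957 [wait]  node(3,3) S=190.0799 payoff=0.0000 vs cont=0.3871 → 0.3871 [wait]  ⇒ S*(3)=-
t_2: node(2,0) S=113.7587 payoff=11.9013 vs cont=17.7444 → 17.7444 [wait]  node(2,1) S=139.6900 payoff=0.0000 vs cont=6.9106 → 6.9106 [wait]  node(2,2) S=171.5323 payoff=0.0000 vs cont=1.7003 → 1.7003 [wait]  ⇒ S*(2)=-
t_1: node(1,0) S=126.0593 payoff=0.0000 vs cont=12.3433 → 12.3433 [wait]  node(1,1) S=154.7945 payoff=0.0000 vs cont=4.3195 → 4.3195 [wait]  ⇒ S*(1)=-
t_0: node(0,0) S=139.6900 payoff=0.0000 vs cont=8.3463 → 8.3463 [wait]  ⇒ S*(0)=-

price = 8.3463
boundary = - - - - 92.6412 83.6015 92.6412 102.6584
tree:
8.3463
12.3433 4.3195
17.7444 6.9106 1.7003
24.6770 10.7870 2.9957 0.3871
33.0188 16.3323 5.1940 0.7680 0.0000
42.0585 23.7973 8.8179 1.5238 0.0000 0.0000
50.2162 33.0188 14.5442 3.0233 0.0000 0.0000 0.0000
57.5778 42.0585 23.0016 5.9984 0.0000 0.0000 0.0000 0.0000
64.2211 50.2162 33.0188 11.9013 0.0000 0.0000 0.0000 0.0000 0.0000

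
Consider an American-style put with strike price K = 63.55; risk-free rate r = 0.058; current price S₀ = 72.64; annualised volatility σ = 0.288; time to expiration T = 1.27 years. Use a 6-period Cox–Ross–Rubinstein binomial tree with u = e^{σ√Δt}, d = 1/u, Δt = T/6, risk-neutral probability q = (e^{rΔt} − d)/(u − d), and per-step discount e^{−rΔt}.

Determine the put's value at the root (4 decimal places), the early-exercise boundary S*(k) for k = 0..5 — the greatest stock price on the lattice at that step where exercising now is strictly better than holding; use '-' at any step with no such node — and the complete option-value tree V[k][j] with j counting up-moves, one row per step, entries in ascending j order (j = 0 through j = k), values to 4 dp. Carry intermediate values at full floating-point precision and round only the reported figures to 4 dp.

Δt=0.21167  u=1.14168  d=0.87590  q=0.51340  discount=0.98780
step 6 (expiry): payoffs max(K−S,0) = 30.7473 20.7939 7.8203 0.0000 0.0000 0.0000 0.0000
step 5: (k=5,j=0): S=37.4502, (K−S)⁺=26.0998, hold=25.3244 ⇒ V=26.0998 exercise | (k=5,j=1): S=48.8138, (K−S)⁺=14.7362, hold=13.9608 ⇒ V=14.7362 exercise | (k=5,j=2): S=63.6255, (K−S)⁺=0.0000, hold=3.7589 ⇒ V=3.7589 continue | (k=5,j=3): S=82.9316, (K−S)⁺=0.0000, hold=0.0000 ⇒ V=0.0000 continue | (k=5,j=4): S=108.0959, (K−S)⁺=0.0000, hold=0.0000 ⇒ V=0.0000 continue | (k=5,j=5): S=140.8957, (K−S)⁺=0.0000, hold=0.0000 ⇒ V=0.0000 continue  boundary S*=48.8138
step 4: (k=4,j=0): S=42.7561, (K−S)⁺=20.7939, hold=20.0185 ⇒ V=20.7939 exercise | (k=4,j=1): S=55.7297, (K−S)⁺=7.8203, hold=8.9894 ⇒ V=8.9894 continue | (k=4,j=2): S=72.6400, (K−S)⁺=0.0000, hold=1.8068 ⇒ V=1.8068 continue | (k=4,j=3): S=94.6814, (K−S)⁺=0.0000, hold=0.0000 ⇒ V=0.0000 continue | (k=4,j=4): S=123.4109, (K−S)⁺=0.0000, hold=0.0000 ⇒ V=0.0000 continue  boundary S*=42.7561
step 3: (k=3,j=0): S=48.8138, (K−S)⁺=14.7362, hold=14.5537 ⇒ V=14.7362 exercise | (k=3,j=1): S=63.6255, (K−S)⁺=0.0000, hold=5.2372 ⇒ V=5.2372 continue | (k=3,j=2): S=82.9316, (K−S)⁺=0.0000, hold=0.8684 ⇒ V=0.8684 continue | (k=3,j=3): S=108.0959, (K−S)⁺=0.0000, hold=0.0000 ⇒ V=0.0000 continue  boundary S*=48.8138
step 2: (k=2,j=0): S=55.7297, (K−S)⁺=7.8203, hold=9.7391 ⇒ V=9.7391 continue | (k=2,j=1): S=72.6400, (K−S)⁺=0.0000, hold=2.9577 ⇒ V=2.9577 continue | (k=2,j=2): S=94.6814, (K−S)⁺=0.0000, hold=0.4174 ⇒ V=0.4174 continue  boundary S*=-
step 1: (k=1,j=0): S=63.6255, (K−S)⁺=0.0000, hold=6.1812 ⇒ V=6.1812 continue | (k=1,j=1): S=82.9316, (K−S)⁺=0.0000, hold=1.6334 ⇒ V=1.6334 continue  boundary S*=-
step 0: (k=0,j=0): S=72.6400, (K−S)⁺=0.0000, hold=3.7994 ⇒ V=3.7994 continue  boundary S*=-

price = 3.7994
boundary = - - - 48.8138 42.7561 48.8138
tree:
3.7994
6.1812 1.6334
9.7391 2.9577 0.4174
14.7362 5.2372 0.8684 0.0000
20.7939 8.9894 1.8068 0.0000 0.0000
26.0998 14.7362 3.7589 0.0000 0.0000 0.0000
30.7473 20.7939 7.8203 0.0000 0.0000 0.0000 0.0000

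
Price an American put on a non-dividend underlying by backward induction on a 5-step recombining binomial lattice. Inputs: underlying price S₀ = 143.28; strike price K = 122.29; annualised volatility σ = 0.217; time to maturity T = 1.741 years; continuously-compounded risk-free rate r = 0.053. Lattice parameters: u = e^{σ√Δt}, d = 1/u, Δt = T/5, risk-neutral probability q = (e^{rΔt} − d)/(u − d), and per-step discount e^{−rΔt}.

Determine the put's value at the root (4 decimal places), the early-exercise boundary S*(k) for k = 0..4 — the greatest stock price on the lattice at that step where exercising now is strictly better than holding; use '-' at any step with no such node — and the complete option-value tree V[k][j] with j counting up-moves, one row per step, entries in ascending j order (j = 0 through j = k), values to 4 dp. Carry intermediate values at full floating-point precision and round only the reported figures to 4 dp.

price = 3.9301
boundary = - - - 97.5783 110.9083
tree:
3.9301
7.4847 1.0443
13.8701 2.3154 0.0000
24.7117 5.1335 0.0000 0.0000
36.4395 11.3817 0.0000 0.0000 0.0000
46.7578 24.7117 0.0000 0.0000 0.0000 0.0000

params: Δt=0.34820 u=1.13661 d=0.87981 q=0.54056 e^(-rΔt)=0.98171
t_5 payoffs: 46.7578 24.7117 0.0000 0.0000 0.0000 0.0000
t_4: node(4,0) S=85.8505 payoff=36.4395 vs cont=34.2034 → 36.4395 [stop]  node(4,1) S=110.9083 payoff=11.3817 vs cont=11.1458 → 11.3817 [stop]  node(4,2) S=143.2800 payoff=0.0000 vs cont=0.0000 → 0.0000 [wait]  node(4,3) S=185.1002 payoff=0.0000 vs cont=0.0000 → 0.0000 [wait]  node(4,4) S=239.1269 payoff=0.0000 vs cont=0.0000 → 0.0000 [wait]  ⇒ S*(4)=110.9083
t_3: node(3,0) S=97.5783 payoff=24.7117 vs cont=22.4755 → 24.7117 [stop]  node(3,1) S=126.0593 payoff=0.0000 vs cont=5.1335 → 5.1335 [wait]  node(3,2) S=162.8532 payoff=0.0000 vs cont=0.0000 → 0.0000 [wait]  node(3,3) S=210.3864 payoff=0.0000 vs cont=0.0000 → 0.0000 [wait]  ⇒ S*(3)=97.5783
t_2: node(2,0) S=110.9083 payoff=11.3817 vs cont=13.8701 → 13.8701 [wait]  node(2,1) S=143.2800 payoff=0.0000 vs cont=2.3154 → 2.3154 [wait]  node(2,2) S=185.1002 payoff=0.0000 vs cont=0.0000 → 0.0000 [wait]  ⇒ S*(2)=-
t_1: node(1,0) S=126.0593 payoff=0.0000 vs cont=7.4847 → 7.4847 [wait]  node(1,1) S=162.8532 payoff=0.0000 vs cont=1.0443 → 1.0443 [wait]  ⇒ S*(1)=-
t_0: node(0,0) S=143.2800 payoff=0.0000 vs cont=3.9301 → 3.9301 [wait]  ⇒ S*(0)=-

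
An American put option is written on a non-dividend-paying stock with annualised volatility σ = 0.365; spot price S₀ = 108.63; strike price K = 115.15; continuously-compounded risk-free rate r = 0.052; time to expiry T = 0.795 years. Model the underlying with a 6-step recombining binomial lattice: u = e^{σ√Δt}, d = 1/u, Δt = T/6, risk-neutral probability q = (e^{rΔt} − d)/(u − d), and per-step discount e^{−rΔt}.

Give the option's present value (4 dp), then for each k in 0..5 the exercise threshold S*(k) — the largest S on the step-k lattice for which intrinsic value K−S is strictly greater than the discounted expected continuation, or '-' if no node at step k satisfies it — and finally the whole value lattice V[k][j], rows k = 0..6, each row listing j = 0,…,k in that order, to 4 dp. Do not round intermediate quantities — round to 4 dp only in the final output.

price = 16.0362
boundary = - - - 72.9199 83.2813 95.1149
tree:
16.0362
23.0601 9.0314
31.9317 14.2518 3.7847
42.2301 21.7794 6.7034 0.8334
51.3024 31.8687 11.6999 1.6545 0.0000
59.2459 42.2301 20.0351 3.2844 0.0000 0.0000
66.2012 51.3024 31.8687 6.5200 0.0000 0.0000 0.0000

Δt=0.13250, u=1.14209, d=0.87559, q=0.49278, disc=e^(-rΔt)=0.99313
k=6 terminal: V=max(K-S,0) → 66.2012 51.3024 31.8687 6.5200 0.0000 0.0000 0.0000
k=5: j=0 S=55.9041 intr=59.2459 cont=58.4553 V=59.2459[EX]; j=1 S=72.9199 intr=42.2301 cont=41.4394 V=42.2301[EX]; j=2 S=95.1149 intr=20.0351 cont=19.2444 V=20.0351[EX]; j=3 S=124.0655 intr=0.0000 cont=3.2844 V=3.2844[hold]; j=4 S=161.8279 intr=0.0000 cont=0.0000 V=0.0000[hold]; j=5 S=211.0843 intr=0.0000 cont=0.0000 V=0.0000[hold]  S*(5)=95.1149
k=4: j=0 S=63.8476 intr=51.3024 cont=50.5117 V=51.3024[EX]; j=1 S=83.2813 intr=31.8687 cont=31.0781 V=31.8687[EX]; j=2 S=108.6300 intr=6.5200 cont=11.6999 V=11.6999[hold]; j=3 S=141.6943 intr=0.0000 cont=1.6545 V=1.6545[hold]; j=4 S=184.8224 intr=0.0000 cont=0.0000 V=0.0000[hold]  S*(4)=83.2813
k=3: j=0 S=72.9199 intr=42.2301 cont=41.4394 V=42.2301[EX]; j=1 S=95.1149 intr=20.0351 cont=21.7794 V=21.7794[hold]; j=2 S=124.0655 intr=0.0000 cont=6.7034 V=6.7034[hold]; j=3 S=161.8279 intr=0.0000 cont=0.8334 V=0.8334[hold]  S*(3)=72.9199
k=2: j=0 S=83.2813 intr=31.8687 cont=31.9317 V=31.9317[hold]; j=1 S=108.6300 intr=6.5200 cont=14.2518 V=14.2518[hold]; j=2 S=141.6943 intr=0.0000 cont=3.7847 V=3.7847[hold]  S*(2)=-
k=1: j=0 S=95.1149 intr=20.0351 cont=23.0601 V=23.0601[hold]; j=1 S=124.0655 intr=0.0000 cont=9.0314 V=9.0314[hold]  S*(1)=-
k=0: j=0 S=108.6300 intr=6.5200 cont=16.0362 V=16.0362[hold]  S*(0)=-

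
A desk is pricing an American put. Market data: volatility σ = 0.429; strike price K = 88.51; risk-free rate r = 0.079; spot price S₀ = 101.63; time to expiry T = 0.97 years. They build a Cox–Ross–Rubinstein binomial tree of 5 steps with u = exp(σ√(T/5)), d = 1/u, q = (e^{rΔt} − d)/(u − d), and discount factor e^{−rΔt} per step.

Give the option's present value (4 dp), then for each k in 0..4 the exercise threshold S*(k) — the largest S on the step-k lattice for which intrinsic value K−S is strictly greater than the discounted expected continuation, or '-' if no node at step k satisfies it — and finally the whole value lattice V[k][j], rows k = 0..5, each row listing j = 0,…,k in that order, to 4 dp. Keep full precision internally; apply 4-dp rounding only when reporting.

Δt=0.19400  u=1.20799  d=0.82782  q=0.49353  discount=0.98479
step 5 (expiry): payoffs max(K−S,0) = 48.9996 30.8552 4.3783 0.0000 0.0000 0.0000
step 4: (k=4,j=0): S=47.7280, (K−S)⁺=40.7820, hold=39.4358 ⇒ V=40.7820 exercise | (k=4,j=1): S=69.6463, (K−S)⁺=18.8637, hold=17.5176 ⇒ V=18.8637 exercise | (k=4,j=2): S=101.6300, (K−S)⁺=0.0000, hold=2.1837 ⇒ V=2.1837 continue | (k=4,j=3): S=148.3017, (K−S)⁺=0.0000, hold=0.0000 ⇒ V=0.0000 continue | (k=4,j=4): S=216.4065, (K−S)⁺=0.0000, hold=0.0000 ⇒ V=0.0000 continue  boundary S*=69.6463
step 3: (k=3,j=0): S=57.6548, (K−S)⁺=30.8552, hold=29.5090 ⇒ V=30.8552 exercise | (k=3,j=1): S=84.1317, (K−S)⁺=4.3783, hold=10.4700 ⇒ V=10.4700 continue | (k=3,j=2): S=122.7677, (K−S)⁺=0.0000, hold=1.0892 ⇒ V=1.0892 continue | (k=3,j=3): S=179.1464, (K−S)⁺=0.0000, hold=0.0000 ⇒ V=0.0000 continue  boundary S*=57.6548
step 2: (k=2,j=0): S=69.6463, (K−S)⁺=18.8637, hold=20.4783 ⇒ V=20.4783 continue | (k=2,j=1): S=101.6300, (K−S)⁺=0.0000, hold=5.7515 ⇒ V=5.7515 continue | (k=2,j=2): S=148.3017, (K−S)⁺=0.0000, hold=0.5433 ⇒ V=0.5433 continue  boundary S*=-
step 1: (k=1,j=0): S=84.1317, (K−S)⁺=4.3783, hold=13.0093 ⇒ V=13.0093 continue | (k=1,j=1): S=122.7677, (K−S)⁺=0.0000, hold=3.1327 ⇒ V=3.1327 continue  boundary S*=-
step 0: (k=0,j=0): S=101.6300, (K−S)⁺=0.0000, hold=8.0112 ⇒ V=8.0112 continue  boundary S*=-

price = 8.0112
boundary = - - - 57.6548 69.6463
tree:
8.0112
13.0093 3.1327
20.4783 5.7515 0.5433
30.8552 10.4700 1.0892 0.0000
40.7820 18.8637 2.1837 0.0000 0.0000
48.9996 30.8552 4.3783 0.0000 0.0000 0.0000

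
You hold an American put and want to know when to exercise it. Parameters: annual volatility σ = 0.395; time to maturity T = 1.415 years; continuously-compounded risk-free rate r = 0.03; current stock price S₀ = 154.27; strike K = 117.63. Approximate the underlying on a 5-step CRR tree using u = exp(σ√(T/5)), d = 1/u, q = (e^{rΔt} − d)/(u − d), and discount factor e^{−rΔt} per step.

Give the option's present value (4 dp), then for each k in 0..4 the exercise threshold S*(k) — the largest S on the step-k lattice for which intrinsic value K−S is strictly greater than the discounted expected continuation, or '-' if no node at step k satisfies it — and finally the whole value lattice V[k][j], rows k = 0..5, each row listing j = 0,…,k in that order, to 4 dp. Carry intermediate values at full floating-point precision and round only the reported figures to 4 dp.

params: Δt=0.28300 u=1.23384 d=0.81048 q=0.46780 e^(-rΔt)=0.99155
t_5 payoffs: 63.6805 35.4994 0.0000 0.0000 0.0000 0.0000
t_4: node(4,0) S=66.5651 payoff=51.0649 vs cont=50.0705 → 51.0649 [stop]  node(4,1) S=101.3360 payoff=16.2940 vs cont=18.7331 → 18.7331 [wait]  node(4,2) S=154.2700 payoff=0.0000 vs cont=0.0000 → 0.0000 [wait]  node(4,3) S=234.8546 payoff=0.0000 vs cont=0.0000 → 0.0000 [wait]  node(4,4) S=357.5334 payoff=0.0000 vs cont=0.0000 → 0.0000 [wait]  ⇒ S*(4)=66.5651
t_3: node(3,0) S=82.1306 payoff=35.4994 vs cont=35.6363 → 35.6363 [wait]  node(3,1) S=125.0324 payoff=0.0000 vs cont=9.8855 → 9.8855 [wait]  node(3,2) S=190.3445 payoff=0.0000 vs cont=0.0000 → 0.0000 [wait]  node(3,3) S=289.7729 payoff=0.0000 vs cont=0.0000 → 0.0000 [wait]  ⇒ S*(3)=-
t_2: node(2,0) S=101.3360 payoff=16.2940 vs cont=23.3907 → 23.3907 [wait]  node(2,1) S=154.2700 payoff=0.0000 vs cont=5.2166 → 5.2166 [wait]  node(2,2) S=234.8546 payoff=0.0000 vs cont=0.0000 → 0.0000 [wait]  ⇒ S*(2)=-
t_1: node(1,0) S=125.0324 payoff=0.0000 vs cont=14.7630 → 14.7630 [wait]  node(1,1) S=190.3445 payoff=0.0000 vs cont=2.7528 → 2.7528 [wait]  ⇒ S*(1)=-
t_0: node(0,0) S=154.2700 payoff=0.0000 vs cont=9.0673 → 9.0673 [wait]  ⇒ S*(0)=-

price = 9.0673
boundary = - - - - 66.5651
tree:
9.0673
14.7630 2.7528
23.3907 5.2166 0.0000
35.6363 9.8855 0.0000 0.0000
51.0649 18.7331 0.0000 0.0000 0.0000
63.6805 35.4994 0.0000 0.0000 0.0000 0.0000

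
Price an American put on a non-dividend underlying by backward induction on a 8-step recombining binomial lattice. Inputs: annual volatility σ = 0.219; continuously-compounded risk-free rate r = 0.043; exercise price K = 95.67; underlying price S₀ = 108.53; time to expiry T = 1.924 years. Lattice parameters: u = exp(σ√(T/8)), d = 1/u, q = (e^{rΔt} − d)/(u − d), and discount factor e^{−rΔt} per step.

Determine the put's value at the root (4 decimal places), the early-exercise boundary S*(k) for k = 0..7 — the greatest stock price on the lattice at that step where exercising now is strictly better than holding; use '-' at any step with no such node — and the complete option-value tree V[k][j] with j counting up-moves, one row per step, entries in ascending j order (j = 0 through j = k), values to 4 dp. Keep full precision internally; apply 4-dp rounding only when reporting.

price = 4.9092
boundary = - - - - 70.6282 63.4359 70.6282 78.6359
tree:
4.9092
7.7320 2.4169
11.8396 4.1169 0.9050
17.5451 6.8401 1.7001 0.1934
25.0418 11.0157 3.1447 0.4084 0.0000
32.2341 17.0476 5.7003 0.8624 0.0000 0.0000
38.6940 25.0418 10.0517 1.8209 0.0000 0.0000 0.0000
44.4960 32.2341 17.0341 3.8449 0.0000 0.0000 0.0000 0.0000
49.7072 38.6940 25.0418 8.1184 0.0000 0.0000 0.0000 0.0000 0.0000

Δt=0.24050, u=1.11338, d=0.89817, q=0.52148, disc=e^(-rΔt)=0.98971
k=8 terminal: V=max(K-S,0) → 49.7072 38.6940 25.0418 8.1184 0.0000 0.0000 0.0000 0.0000 0.0000
k=7: j=0 S=51.1740 intr=44.4960 cont=43.5117 V=44.4960[EX]; j=1 S=63.4359 intr=32.2341 cont=31.2498 V=32.2341[EX]; j=2 S=78.6359 intr=17.0341 cont=16.0498 V=17.0341[EX]; j=3 S=97.4781 intr=0.0000 cont=3.8449 V=3.8449[hold]; j=4 S=120.8350 intr=0.0000 cont=0.0000 V=0.0000[hold]; j=5 S=149.7886 intr=0.0000 cont=0.0000 V=0.0000[hold]; j=6 S=185.6797 intr=0.0000 cont=0.0000 V=0.0000[hold]; j=7 S=230.1709 intr=0.0000 cont=0.0000 V=0.0000[hold]  S*(7)=78.6359
k=6: j=0 S=56.9760 intr=38.6940 cont=37.7097 V=38.6940[EX]; j=1 S=70.6282 intr=25.0418 cont=24.0575 V=25.0418[EX]; j=2 S=87.5516 intr=8.1184 cont=10.0517 V=10.0517[hold]; j=3 S=108.5300 intr=0.0000 cont=1.8209 V=1.8209[hold]; j=4 S=134.5351 intr=0.0000 cont=0.0000 V=0.0000[hold]; j=5 S=166.7714 intr=0.0000 cont=0.0000 V=0.0000[hold]; j=6 S=206.7319 intr=0.0000 cont=0.0000 V=0.0000[hold]  S*(6)=70.6282
k=5: j=0 S=63.4359 intr=32.2341 cont=31.2498 V=32.2341[EX]; j=1 S=78.6359 intr=17.0341 cont=17.0476 V=17.0476[hold]; j=2 S=97.4781 intr=0.0000 cont=5.7003 V=5.7003[hold]; j=3 S=120.8350 intr=0.0000 cont=0.8624 V=0.8624[hold]; j=4 S=149.7886 intr=0.0000 cont=0.0000 V=0.0000[hold]; j=5 S=185.6797 intr=0.0000 cont=0.0000 V=0.0000[hold]  S*(5)=63.4359
k=4: j=0 S=70.6282 intr=25.0418 cont=24.0645 V=25.0418[EX]; j=1 S=87.5516 intr=8.1184 cont=11.0157 V=11.0157[hold]; j=2 S=108.5300 intr=0.0000 cont=3.1447 V=3.1447[hold]; j=3 S=134.5351 intr=0.0000 cont=0.4084 V=0.4084[hold]; j=4 S=166.7714 intr=0.0000 cont=0.0000 V=0.0000[hold]  S*(4)=70.6282
k=3: j=0 S=78.6359 intr=17.0341 cont=17.5451 V=17.5451[hold]; j=1 S=97.4781 intr=0.0000 cont=6.8401 V=6.8401[hold]; j=2 S=120.8350 intr=0.0000 cont=1.7001 V=1.7001[hold]; j=3 S=149.7886 intr=0.0000 cont=0.1934 V=0.1934[hold]  S*(3)=-
k=2: j=0 S=87.5516 intr=8.1184 cont=11.8396 V=11.8396[hold]; j=1 S=108.5300 intr=0.0000 cont=4.1169 V=4.1169[hold]; j=2 S=134.5351 intr=0.0000 cont=0.9050 V=0.9050[hold]  S*(2)=-
k=1: j=0 S=97.4781 intr=0.0000 cont=7.7320 V=7.7320[hold]; j=1 S=120.8350 intr=0.0000 cont=2.4169 V=2.4169[hold]  S*(1)=-
k=0: j=0 S=108.5300 intr=0.0000 cont=4.9092 V=4.9092[hold]  S*(0)=-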